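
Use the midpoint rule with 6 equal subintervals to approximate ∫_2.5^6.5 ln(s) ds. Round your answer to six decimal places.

5.880517

Δs = (6.5 − 2.5)/6 = 2/3.
Midpoints: 17/6, 3.5, 25/6, 29/6, 5.5, 37/6.
f(17/6) ≈ 1.041454, f(3.5) ≈ 1.252763, f(25/6) ≈ 1.427116, f(29/6) ≈ 1.575536, f(5.5) ≈ 1.704748, f(37/6) ≈ 1.819158.
Sum = Δs · [f(17/6) + f(3.5) + f(25/6) + ...].
Sum ≈ 5.880517.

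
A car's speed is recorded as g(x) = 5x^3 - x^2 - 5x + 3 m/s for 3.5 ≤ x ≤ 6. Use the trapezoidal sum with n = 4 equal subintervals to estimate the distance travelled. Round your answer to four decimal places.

1334.2725

Δx = (6 − 3.5)/4 = 0.625.
g(3.5) = 187.625, g(4.125) = 161949/512, g(4.75) = 492.546875, g(5.375) = 370519/512, g(6) = 1017.
T_4 = (Δx/2)·[g(x_0) + 2g(x_1) + 2g(x_2) + 2g(x_3) + g(x_4)].
Sum ≈ 1334.2725.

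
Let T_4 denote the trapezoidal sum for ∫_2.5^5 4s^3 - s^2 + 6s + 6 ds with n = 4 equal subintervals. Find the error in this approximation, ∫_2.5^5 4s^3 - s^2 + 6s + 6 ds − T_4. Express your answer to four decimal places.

-7.1615

Exact integral: ∫_2.5^5 f(s) ds ≈ 620.729167.
T_4 = 627.890625.
Error ≈ 620.729167 − 627.890625 ≈ -7.1615.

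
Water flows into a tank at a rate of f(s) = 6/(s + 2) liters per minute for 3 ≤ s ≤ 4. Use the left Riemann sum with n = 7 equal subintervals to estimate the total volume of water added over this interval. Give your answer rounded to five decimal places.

Δs = (4 − 3)/7 = 1/7.
Left endpoints: 3, 22/7, 23/7, 24/7, 25/7, 26/7, 27/7.
f(3) = 1.2, f(22/7) = 7/6, f(23/7) = 42/37, f(24/7) = 21/19, f(25/7) = 14/13, f(26/7) = 1.05, f(27/7) = 42/41.
Sum = Δs · [f(3) + f(22/7) + f(23/7) + ...].
Sum ≈ 1.10834.

1.10834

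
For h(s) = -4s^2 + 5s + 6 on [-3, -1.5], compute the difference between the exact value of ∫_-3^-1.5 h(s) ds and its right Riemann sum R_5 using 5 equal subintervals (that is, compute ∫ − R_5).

Exact integral: ∫_-3^-1.5 h(s) ds = -39.375.
R_5 = -34.29.
Error = -39.375 − (-34.29) = -5.085.

-5.085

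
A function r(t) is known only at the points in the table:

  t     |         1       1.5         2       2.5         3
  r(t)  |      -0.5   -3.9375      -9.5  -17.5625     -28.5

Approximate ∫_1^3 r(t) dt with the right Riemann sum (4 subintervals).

Δt = 0.5.
Sum = 0.5·[(-3.9375) + (-9.5) + (-17.5625) + (-28.5)] = -29.75.

-29.75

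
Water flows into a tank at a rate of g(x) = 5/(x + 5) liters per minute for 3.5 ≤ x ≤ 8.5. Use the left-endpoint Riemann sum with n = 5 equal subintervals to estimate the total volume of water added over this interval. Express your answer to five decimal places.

Δx = (8.5 − 3.5)/5 = 1.
Left endpoints: 3.5, 4.5, 5.5, 6.5, 7.5.
g(3.5) = 10/17, g(4.5) = 10/19, g(5.5) = 10/21, g(6.5) = 10/23, g(7.5) = 0.4.
Sum = Δx · [g(3.5) + g(4.5) + g(5.5) + g(6.5) + g(7.5)].
Sum ≈ 2.42552.

2.42552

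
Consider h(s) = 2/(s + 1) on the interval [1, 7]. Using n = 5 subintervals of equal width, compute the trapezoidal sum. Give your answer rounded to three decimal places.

2.827

Δs = (7 − 1)/5 = 1.2.
h(1) = 1, h(2.2) = 0.625, h(3.4) = 5/11, h(4.6) = 5/14, h(5.8) = 5/17, h(7) = 0.25.
T_5 = (Δs/2)·[h(s_0) + 2h(s_1) + ... + 2h(s_{4}) + h(s_5)].
Sum ≈ 2.827.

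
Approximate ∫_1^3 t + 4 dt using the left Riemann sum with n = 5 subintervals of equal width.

11.6

Δt = (3 − 1)/5 = 0.4.
Left endpoints: 1, 1.4, 1.8, 2.2, 2.6.
f(1) = 5, f(1.4) = 5.4, f(1.8) = 5.8, f(2.2) = 6.2, f(2.6) = 6.6.
Sum = Δt · [f(1) + f(1.4) + f(1.8) + f(2.2) + f(2.6)].
Sum = 11.6.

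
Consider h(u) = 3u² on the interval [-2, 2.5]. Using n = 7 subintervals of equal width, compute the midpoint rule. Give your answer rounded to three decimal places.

Δu = (2.5 − (-2))/7 = 9/14.
Midpoints: -47/28, -29/28, -11/28, 0.25, 25/28, 43/28, 61/28.
h(-47/28) = 6627/784, h(-29/28) = 2523/784, h(-11/28) = 363/784, h(0.25) = 0.1875, h(25/28) = 1875/784, h(43/28) = 5547/784, h(61/28) = 11163/784.
Sum = Δu · [h(-47/28) + h(-29/28) + h(-11/28) + ...].
Sum ≈ 23.160.

23.160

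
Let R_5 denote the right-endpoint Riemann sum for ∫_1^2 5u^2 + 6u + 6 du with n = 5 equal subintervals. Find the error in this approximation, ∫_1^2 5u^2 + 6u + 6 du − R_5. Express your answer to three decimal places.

-2.133

Exact integral: ∫_1^2 f(u) du ≈ 26.66667.
R_5 = 28.8.
Error ≈ 26.66667 − 28.8 ≈ -2.133.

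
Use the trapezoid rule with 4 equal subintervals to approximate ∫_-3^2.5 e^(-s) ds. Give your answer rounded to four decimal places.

23.0600

Δs = (2.5 − (-3))/4 = 1.375.
f(-3) ≈ 20.0855, f(-1.625) ≈ 5.0784, f(-0.25) ≈ 1.2840, f(1.125) ≈ 0.3247, f(2.5) ≈ 0.0821.
T_4 = (Δs/2)·[f(s_0) + 2f(s_1) + 2f(s_2) + 2f(s_3) + f(s_4)].
Sum ≈ 23.0600.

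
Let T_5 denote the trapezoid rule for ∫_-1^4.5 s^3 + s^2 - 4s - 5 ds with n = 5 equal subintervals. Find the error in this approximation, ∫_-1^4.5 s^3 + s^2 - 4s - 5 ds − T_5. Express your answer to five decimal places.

Exact integral: ∫_-1^4.5 f(s) ds ≈ 66.9739583.
T_5 = 73.90625.
Error ≈ 66.9739583 − 73.90625 ≈ -6.93229.

-6.93229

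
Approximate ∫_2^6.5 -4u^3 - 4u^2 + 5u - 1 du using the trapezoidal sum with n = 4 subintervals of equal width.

-2085.64453125

Δu = (6.5 − 2)/4 = 1.125.
f(2) = -39, f(3.125) = -146.5078125, f(4.25) = -359.0625, f(5.375) = -710.8359375, f(6.5) = -1236.
T_4 = (Δu/2)·[f(u_0) + 2f(u_1) + 2f(u_2) + 2f(u_3) + f(u_4)].
Sum = -2085.64453125.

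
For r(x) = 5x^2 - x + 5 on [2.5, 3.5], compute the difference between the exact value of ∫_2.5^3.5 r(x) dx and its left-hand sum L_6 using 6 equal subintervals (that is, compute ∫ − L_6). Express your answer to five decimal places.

2.39352

Exact integral: ∫_2.5^3.5 r(x) dx ≈ 47.4166667.
L_6 ≈ 45.0231481.
Error ≈ 47.4166667 − 45.0231481 ≈ 2.39352.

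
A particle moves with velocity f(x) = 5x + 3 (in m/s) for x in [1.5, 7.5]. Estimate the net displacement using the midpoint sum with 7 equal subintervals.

153

Δx = (7.5 − 1.5)/7 = 6/7.
Midpoints: 27/14, 39/14, 51/14, 4.5, 75/14, 87/14, 99/14.
f(27/14) = 177/14, f(39/14) = 237/14, f(51/14) = 297/14, f(4.5) = 25.5, f(75/14) = 417/14, f(87/14) = 477/14, f(99/14) = 537/14.
Sum = Δx · [f(27/14) + f(39/14) + f(51/14) + ...].
Sum = 153.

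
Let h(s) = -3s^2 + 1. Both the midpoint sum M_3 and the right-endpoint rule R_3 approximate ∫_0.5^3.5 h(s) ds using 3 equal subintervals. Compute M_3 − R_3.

M_3 = -39.
R_3 = -59.25.
M_3 − R_3 = 20.25.

20.25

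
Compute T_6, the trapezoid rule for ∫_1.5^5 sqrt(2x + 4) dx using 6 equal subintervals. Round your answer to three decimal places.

11.285

Δx = (5 − 1.5)/6 = 7/12.
f(1.5) ≈ 2.646, f(25/12) ≈ 2.858, f(8/3) ≈ 3.055, f(3.25) ≈ 3.240, f(23/6) ≈ 3.416, f(53/12) ≈ 3.582, f(5) ≈ 3.742.
T_6 = (Δx/2)·[f(x_0) + 2f(x_1) + ... + 2f(x_{5}) + f(x_6)].
Sum ≈ 11.285.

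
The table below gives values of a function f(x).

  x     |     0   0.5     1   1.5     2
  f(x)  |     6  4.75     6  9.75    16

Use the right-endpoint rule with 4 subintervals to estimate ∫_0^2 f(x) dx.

18.25

Δx = 0.5.
Sum = 0.5·[4.75 + 6 + 9.75 + 16] = 18.25.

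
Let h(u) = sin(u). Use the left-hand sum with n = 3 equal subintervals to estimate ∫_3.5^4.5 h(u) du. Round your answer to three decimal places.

-0.614

Δu = (4.5 − 3.5)/3 = 1/3.
Left endpoints: 3.5, 23/6, 25/6.
h(3.5) ≈ -0.351, h(23/6) ≈ -0.638, h(25/6) ≈ -0.855.
Sum = Δu · [h(3.5) + h(23/6) + h(25/6)].
Sum ≈ -0.614.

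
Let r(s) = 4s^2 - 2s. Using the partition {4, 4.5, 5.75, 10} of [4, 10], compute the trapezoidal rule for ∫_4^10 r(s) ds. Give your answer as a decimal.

Subinterval widths: 0.5, 1.25, 4.25.
r(4) = 56, r(4.5) = 72, r(5.75) = 120.75, r(10) = 380.
On each subinterval the trapezoid contributes (Δs_i/2)·[r(s_{i-1}) + r(s_i)].
Sum = 1216.5625.

1216.5625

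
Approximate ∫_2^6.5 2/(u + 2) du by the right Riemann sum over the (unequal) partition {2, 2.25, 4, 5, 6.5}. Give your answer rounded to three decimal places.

Subinterval widths: 0.25, 1.75, 1, 1.5.
Right endpoints: 2.25, 4, 5, 6.5.
f(2.25) = 8/17, f(4) = 1/3, f(5) = 2/7, f(6.5) = 4/17.
Sum = Σ Δu_i · f(u_i).
Sum ≈ 1.340.

1.340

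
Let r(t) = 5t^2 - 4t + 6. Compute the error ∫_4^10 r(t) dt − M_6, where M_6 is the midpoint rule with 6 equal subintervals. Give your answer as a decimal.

2.5

Exact integral: ∫_4^10 r(t) dt = 1428.
M_6 = 1425.5.
Error = 1428 − 1425.5 = 2.5.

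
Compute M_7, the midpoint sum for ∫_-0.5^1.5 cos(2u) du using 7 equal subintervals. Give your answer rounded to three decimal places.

Δu = (1.5 − (-0.5))/7 = 2/7.
Midpoints: -5/14, -1/14, 3/14, 0.5, 11/14, 15/14, 19/14.
f(-5/14) ≈ 0.756, f(-1/14) ≈ 0.990, f(3/14) ≈ 0.910, f(0.5) ≈ 0.540, f(11/14) ≈ -0.001, f(15/14) ≈ -0.541, f(19/14) ≈ -0.910.
Sum = Δu · [f(-5/14) + f(-1/14) + f(3/14) + ...].
Sum ≈ 0.498.

0.498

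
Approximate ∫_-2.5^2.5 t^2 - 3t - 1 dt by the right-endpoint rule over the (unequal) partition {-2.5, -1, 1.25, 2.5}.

Subinterval widths: 1.5, 2.25, 1.25.
Right endpoints: -1, 1.25, 2.5.
f(-1) = 3, f(1.25) = -3.1875, f(2.5) = -2.25.
Sum = Σ Δt_i · f(t_i).
Sum = -5.484375.

-5.484375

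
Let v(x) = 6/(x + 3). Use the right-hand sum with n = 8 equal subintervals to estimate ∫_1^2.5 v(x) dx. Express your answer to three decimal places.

1.873

Δx = (2.5 − 1)/8 = 0.1875.
Right endpoints: 1.1875, 1.375, 1.5625, 1.75, 1.9375, 2.125, 2.3125, 2.5.
v(1.1875) = 96/67, v(1.375) = 48/35, v(1.5625) = 96/73, v(1.75) = 24/19, v(1.9375) = 96/79, v(2.125) = 48/41, v(2.3125) = 96/85, v(2.5) = 12/11.
Sum = Δx · [v(1.1875) + v(1.375) + v(1.5625) + ...].
Sum ≈ 1.873.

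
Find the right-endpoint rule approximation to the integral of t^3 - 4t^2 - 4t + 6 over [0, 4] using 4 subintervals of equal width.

Δt = (4 − 0)/4 = 1.
Right endpoints: 1, 2, 3, 4.
f(1) = -1, f(2) = -10, f(3) = -15, f(4) = -10.
Sum = Δt · [f(1) + f(2) + f(3) + f(4)].
Sum = -36.

-36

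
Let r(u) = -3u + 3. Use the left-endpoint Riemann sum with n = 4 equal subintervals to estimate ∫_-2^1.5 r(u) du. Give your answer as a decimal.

17.71875

Δu = (1.5 − (-2))/4 = 0.875.
Left endpoints: -2, -1.125, -0.25, 0.625.
r(-2) = 9, r(-1.125) = 6.375, r(-0.25) = 3.75, r(0.625) = 1.125.
Sum = Δu · [r(-2) + r(-1.125) + r(-0.25) + r(0.625)].
Sum = 17.71875.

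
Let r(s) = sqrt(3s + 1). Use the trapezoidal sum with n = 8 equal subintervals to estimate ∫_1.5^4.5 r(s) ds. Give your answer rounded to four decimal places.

Δs = (4.5 − 1.5)/8 = 0.375.
r(1.5) ≈ 2.3452, r(1.875) ≈ 2.5739, r(2.25) ≈ 2.7839, r(2.625) ≈ 2.9791, r(3) ≈ 3.1623, r(3.375) ≈ 3.3354, r(3.75) ≈ 3.5000, r(4.125) ≈ 3.6572, r(4.5) ≈ 3.8079.
T_8 = (Δs/2)·[r(s_0) + 2r(s_1) + ... + 2r(s_{7}) + r(s_8)].
Sum ≈ 9.4006.

9.4006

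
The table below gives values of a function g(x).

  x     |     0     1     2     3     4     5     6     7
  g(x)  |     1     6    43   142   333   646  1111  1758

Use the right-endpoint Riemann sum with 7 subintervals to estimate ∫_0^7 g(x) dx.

4039

Δx = 1.
Sum = 1·[6 + 43 + 142 + 333 + 646 + 1111 + 1758] = 4039.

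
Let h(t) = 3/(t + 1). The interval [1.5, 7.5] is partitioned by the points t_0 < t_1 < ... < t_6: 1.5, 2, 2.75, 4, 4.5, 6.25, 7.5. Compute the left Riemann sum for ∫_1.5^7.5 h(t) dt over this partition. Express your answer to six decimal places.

4.121787

Subinterval widths: 0.5, 0.75, 1.25, 0.5, 1.75, 1.25.
Left endpoints: 1.5, 2, 2.75, 4, 4.5, 6.25.
h(1.5) = 1.2, h(2) = 1, h(2.75) = 0.8, h(4) = 0.6, h(4.5) = 6/11, h(6.25) = 12/29.
Sum = Σ Δt_i · h(t_i).
Sum ≈ 4.121787.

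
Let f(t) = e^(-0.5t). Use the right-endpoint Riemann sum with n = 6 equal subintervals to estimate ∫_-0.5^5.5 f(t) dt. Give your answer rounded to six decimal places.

1.880773

Δt = (5.5 − (-0.5))/6 = 1.
Right endpoints: 0.5, 1.5, 2.5, 3.5, 4.5, 5.5.
f(0.5) ≈ 0.778801, f(1.5) ≈ 0.472367, f(2.5) ≈ 0.286505, f(3.5) ≈ 0.173774, f(4.5) ≈ 0.105399, f(5.5) ≈ 0.063928.
Sum = Δt · [f(0.5) + f(1.5) + f(2.5) + ...].
Sum ≈ 1.880773.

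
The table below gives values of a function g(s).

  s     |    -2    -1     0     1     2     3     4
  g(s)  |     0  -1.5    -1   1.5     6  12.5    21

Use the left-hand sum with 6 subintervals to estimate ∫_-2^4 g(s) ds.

Δs = 1.
Sum = 1·[0 + (-1.5) + (-1) + 1.5 + 6 + 12.5] = 17.5.

17.5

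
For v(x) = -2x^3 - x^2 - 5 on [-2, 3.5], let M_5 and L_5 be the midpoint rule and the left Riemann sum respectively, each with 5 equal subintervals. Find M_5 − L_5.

-51.349375

M_5 = -108.439375.
L_5 = -57.09.
M_5 − L_5 = -51.349375.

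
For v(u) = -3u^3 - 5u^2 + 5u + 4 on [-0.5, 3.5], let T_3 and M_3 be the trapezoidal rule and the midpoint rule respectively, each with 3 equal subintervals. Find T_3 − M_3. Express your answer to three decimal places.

T_3 ≈ -160.09259.
M_3 ≈ -127.20370.
T_3 − M_3 ≈ -32.889.

-32.889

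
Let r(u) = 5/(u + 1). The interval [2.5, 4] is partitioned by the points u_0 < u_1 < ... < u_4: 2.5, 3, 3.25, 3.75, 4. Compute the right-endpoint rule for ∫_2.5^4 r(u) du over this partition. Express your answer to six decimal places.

1.695433

Subinterval widths: 0.5, 0.25, 0.5, 0.25.
Right endpoints: 3, 3.25, 3.75, 4.
r(3) = 1.25, r(3.25) = 20/17, r(3.75) = 20/19, r(4) = 1.
Sum = Σ Δu_i · r(u_i).
Sum ≈ 1.695433.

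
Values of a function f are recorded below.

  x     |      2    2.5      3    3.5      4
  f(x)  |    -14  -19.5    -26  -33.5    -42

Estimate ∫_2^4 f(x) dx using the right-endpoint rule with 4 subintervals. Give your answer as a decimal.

-60.5

Δx = 0.5.
Sum = 0.5·[(-19.5) + (-26) + (-33.5) + (-42)] = -60.5.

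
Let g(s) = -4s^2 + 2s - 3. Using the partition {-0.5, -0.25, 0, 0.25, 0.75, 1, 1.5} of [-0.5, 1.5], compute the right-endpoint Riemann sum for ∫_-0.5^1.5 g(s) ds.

-10

Subinterval widths: 0.25, 0.25, 0.25, 0.5, 0.25, 0.5.
Right endpoints: -0.25, 0, 0.25, 0.75, 1, 1.5.
g(-0.25) = -3.75, g(0) = -3, g(0.25) = -2.75, g(0.75) = -3.75, g(1) = -5, g(1.5) = -9.
Sum = Σ Δs_i · g(s_i).
Sum = -10.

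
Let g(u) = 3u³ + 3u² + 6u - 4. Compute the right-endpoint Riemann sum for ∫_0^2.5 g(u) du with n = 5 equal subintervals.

Δu = (2.5 − 0)/5 = 0.5.
Right endpoints: 0.5, 1, 1.5, 2, 2.5.
g(0.5) = 0.125, g(1) = 8, g(1.5) = 21.875, g(2) = 44, g(2.5) = 76.625.
Sum = Δu · [g(0.5) + g(1) + g(1.5) + g(2) + g(2.5)].
Sum = 75.3125.

75.3125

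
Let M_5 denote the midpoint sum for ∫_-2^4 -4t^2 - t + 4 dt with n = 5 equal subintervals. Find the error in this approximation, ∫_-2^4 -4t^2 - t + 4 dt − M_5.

-2.88

Exact integral: ∫_-2^4 f(t) dt = -78.
M_5 = -75.12.
Error = -78 − (-75.12) = -2.88.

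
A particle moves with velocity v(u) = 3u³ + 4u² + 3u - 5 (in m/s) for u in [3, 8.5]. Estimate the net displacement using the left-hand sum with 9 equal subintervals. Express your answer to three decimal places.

Δu = (8.5 − 3)/9 = 11/18.
Left endpoints: 3, 65/18, 38/9, 29/6, 49/9, 109/18, 20/3, 131/18, 71/9.
v(3) = 121, v(65/18) = 387365/1944, v(38/9) = 74063/243, v(29/6) = 31801/72, v(49/9) = 149215/243, v(109/18) = 1605769/1944, v(20/3) = 3245/3, v(131/18) = 2692679/1944, v(71/9) = 422939/243.
Sum = Δu · [v(3) + v(65/18) + v(38/9) + ...].
Sum ≈ 4103.045.

4103.045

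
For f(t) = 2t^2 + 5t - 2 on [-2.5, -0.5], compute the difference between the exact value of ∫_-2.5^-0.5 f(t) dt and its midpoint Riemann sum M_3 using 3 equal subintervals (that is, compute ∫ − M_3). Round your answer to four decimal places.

0.1481

Exact integral: ∫_-2.5^-0.5 f(t) dt ≈ -8.666667.
M_3 ≈ -8.814815.
Error ≈ -8.666667 − (-8.814815) ≈ 0.1481.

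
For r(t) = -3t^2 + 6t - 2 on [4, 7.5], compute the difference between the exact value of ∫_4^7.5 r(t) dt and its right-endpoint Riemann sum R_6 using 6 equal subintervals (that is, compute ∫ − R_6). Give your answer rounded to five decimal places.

29.68924

Exact integral: ∫_4^7.5 r(t) dt = -244.125.
R_6 ≈ -273.8142361.
Error ≈ -244.125 − (-273.8142361) ≈ 29.68924.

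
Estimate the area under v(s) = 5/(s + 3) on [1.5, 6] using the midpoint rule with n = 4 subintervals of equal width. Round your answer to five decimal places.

Δs = (6 − 1.5)/4 = 1.125.
Midpoints: 2.0625, 3.1875, 4.3125, 5.4375.
v(2.0625) = 80/81, v(3.1875) = 80/99, v(4.3125) = 80/117, v(5.4375) = 16/27.
Sum = Δs · [v(2.0625) + v(3.1875) + v(4.3125) + v(5.4375)].
Sum ≈ 3.45610.

3.45610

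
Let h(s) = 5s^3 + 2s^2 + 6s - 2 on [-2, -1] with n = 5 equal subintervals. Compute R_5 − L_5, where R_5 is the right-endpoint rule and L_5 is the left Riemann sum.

7

R_5 = -21.72.
L_5 = -28.72.
R_5 − L_5 = 7.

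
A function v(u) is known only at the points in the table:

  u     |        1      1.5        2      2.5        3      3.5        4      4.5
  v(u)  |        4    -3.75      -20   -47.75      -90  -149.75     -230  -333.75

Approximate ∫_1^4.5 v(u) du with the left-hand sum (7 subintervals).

Δu = 0.5.
Sum = 0.5·[4 + (-3.75) + (-20) + (-47.75) + (-90) + (-149.75) + (-230)] = -268.625.

-268.625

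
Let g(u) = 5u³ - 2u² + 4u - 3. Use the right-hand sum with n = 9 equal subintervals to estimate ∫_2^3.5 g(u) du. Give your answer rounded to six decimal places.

Δu = (3.5 − 2)/9 = 1/6.
Right endpoints: 13/6, 7/3, 2.5, 8/3, 17/6, 3, 19/6, 10/3, 3.5.
g(13/6) = 10181/216, g(7/3) = 1592/27, g(2.5) = 72.625, g(8/3) = 2383/27, g(17/6) = 22897/216, g(3) = 126, g(19/6) = 32051/216, g(10/3) = 4679/27, g(3.5) = 200.875.
Sum = Δu · [g(13/6) + g(7/3) + g(2.5) + ...].
Sum ≈ 170.256944.

170.256944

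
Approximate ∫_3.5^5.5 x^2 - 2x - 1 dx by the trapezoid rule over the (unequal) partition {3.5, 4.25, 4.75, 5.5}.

21.328125

Subinterval widths: 0.75, 0.5, 0.75.
f(3.5) = 4.25, f(4.25) = 8.5625, f(4.75) = 12.0625, f(5.5) = 18.25.
On each subinterval the trapezoid contributes (Δx_i/2)·[f(x_{i-1}) + f(x_i)].
Sum = 21.328125.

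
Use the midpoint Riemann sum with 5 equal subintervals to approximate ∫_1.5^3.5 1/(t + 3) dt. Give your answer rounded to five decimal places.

0.36755

Δt = (3.5 − 1.5)/5 = 0.4.
Midpoints: 1.7, 2.1, 2.5, 2.9, 3.3.
f(1.7) = 10/47, f(2.1) = 10/51, f(2.5) = 2/11, f(2.9) = 10/59, f(3.3) = 10/63.
Sum = Δt · [f(1.7) + f(2.1) + f(2.5) + f(2.9) + f(3.3)].
Sum ≈ 0.36755.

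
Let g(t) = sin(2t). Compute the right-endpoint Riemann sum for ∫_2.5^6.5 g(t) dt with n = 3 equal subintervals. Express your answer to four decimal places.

0.8187

Δt = (6.5 − 2.5)/3 = 4/3.
Right endpoints: 23/6, 31/6, 6.5.
g(23/6) ≈ 0.9825, g(31/6) ≈ -0.7886, g(6.5) ≈ 0.4202.
Sum = Δt · [g(23/6) + g(31/6) + g(6.5)].
Sum ≈ 0.8187.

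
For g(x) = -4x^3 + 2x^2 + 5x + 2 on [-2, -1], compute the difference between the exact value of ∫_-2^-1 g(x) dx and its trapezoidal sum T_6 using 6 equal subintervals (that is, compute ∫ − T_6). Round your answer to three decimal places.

Exact integral: ∫_-2^-1 g(x) dx ≈ 14.16667.
T_6 ≈ 14.25926.
Error ≈ 14.16667 − 14.25926 ≈ -0.093.

-0.093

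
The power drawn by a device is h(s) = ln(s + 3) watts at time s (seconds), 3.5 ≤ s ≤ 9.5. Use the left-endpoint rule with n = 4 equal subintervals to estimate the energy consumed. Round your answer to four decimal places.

Δs = (9.5 − 3.5)/4 = 1.5.
Left endpoints: 3.5, 5, 6.5, 8.
h(3.5) ≈ 1.8718, h(5) ≈ 2.0794, h(6.5) ≈ 2.2513, h(8) ≈ 2.3979.
Sum = Δs · [h(3.5) + h(5) + h(6.5) + h(8)].
Sum ≈ 12.9006.

12.9006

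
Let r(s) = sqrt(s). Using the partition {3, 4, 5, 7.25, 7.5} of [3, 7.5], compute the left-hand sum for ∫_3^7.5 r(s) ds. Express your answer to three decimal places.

9.436

Subinterval widths: 1, 1, 2.25, 0.25.
Left endpoints: 3, 4, 5, 7.25.
r(3) ≈ 1.732, r(4) ≈ 2.000, r(5) ≈ 2.236, r(7.25) ≈ 2.693.
Sum = Σ Δs_i · r(s_i).
Sum ≈ 9.436.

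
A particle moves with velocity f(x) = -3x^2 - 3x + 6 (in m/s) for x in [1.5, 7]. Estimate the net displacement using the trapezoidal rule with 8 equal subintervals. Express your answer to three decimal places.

Δx = (7 − 1.5)/8 = 0.6875.
f(1.5) = -5.25, f(2.1875) = -14.91796875, f(2.875) = -27.421875, f(3.5625) = -42.76171875, f(4.25) = -60.9375, f(4.9375) = -81.94921875, f(5.625) = -105.796875, f(6.3125) = -132.48046875, f(7) = -162.
T_8 = (Δx/2)·[f(x_0) + 2f(x_1) + ... + 2f(x_{7}) + f(x_8)].
Sum ≈ -378.050.

-378.050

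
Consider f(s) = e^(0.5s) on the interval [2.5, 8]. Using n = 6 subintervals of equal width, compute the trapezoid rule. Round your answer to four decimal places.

103.9987

Δs = (8 − 2.5)/6 = 11/12.
f(2.5) ≈ 3.4903, f(41/12) ≈ 5.5198, f(13/3) ≈ 8.7291, f(5.25) ≈ 13.8046, f(37/6) ≈ 21.8311, f(85/12) ≈ 34.5244, f(8) ≈ 54.5982.
T_6 = (Δs/2)·[f(s_0) + 2f(s_1) + ... + 2f(s_{5}) + f(s_6)].
Sum ≈ 103.9987.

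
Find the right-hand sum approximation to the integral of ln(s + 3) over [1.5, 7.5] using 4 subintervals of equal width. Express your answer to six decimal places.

Δs = (7.5 − 1.5)/4 = 1.5.
Right endpoints: 3, 4.5, 6, 7.5.
f(3) ≈ 1.791759, f(4.5) ≈ 2.014903, f(6) ≈ 2.197225, f(7.5) ≈ 2.351375.
Sum = Δs · [f(3) + f(4.5) + f(6) + f(7.5)].
Sum ≈ 12.532893.

12.532893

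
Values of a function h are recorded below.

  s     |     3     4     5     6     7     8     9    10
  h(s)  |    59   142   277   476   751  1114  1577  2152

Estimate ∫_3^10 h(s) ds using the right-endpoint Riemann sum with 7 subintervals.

Δs = 1.
Sum = 1·[142 + 277 + 476 + 751 + 1114 + 1577 + 2152] = 6489.

6489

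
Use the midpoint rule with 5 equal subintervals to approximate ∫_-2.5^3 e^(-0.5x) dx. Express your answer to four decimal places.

6.4528

Δx = (3 − (-2.5))/5 = 1.1.
Midpoints: -1.95, -0.85, 0.25, 1.35, 2.45.
f(-1.95) ≈ 2.6512, f(-0.85) ≈ 1.5296, f(0.25) ≈ 0.8825, f(1.35) ≈ 0.5092, f(2.45) ≈ 0.2938.
Sum = Δx · [f(-1.95) + f(-0.85) + f(0.25) + f(1.35) + f(2.45)].
Sum ≈ 6.4528.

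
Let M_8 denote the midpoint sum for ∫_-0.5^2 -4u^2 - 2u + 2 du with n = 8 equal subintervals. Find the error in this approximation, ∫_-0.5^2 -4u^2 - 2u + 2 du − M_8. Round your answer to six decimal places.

-0.081380

Exact integral: ∫_-0.5^2 f(u) du ≈ -9.58333333.
M_8 ≈ -9.50195312.
Error ≈ -9.58333333 − (-9.50195312) ≈ -0.081380.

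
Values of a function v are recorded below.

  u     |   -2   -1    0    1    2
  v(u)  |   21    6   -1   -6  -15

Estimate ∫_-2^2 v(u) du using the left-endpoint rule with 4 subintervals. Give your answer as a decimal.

20

Δu = 1.
Sum = 1·[21 + 6 + (-1) + (-6)] = 20.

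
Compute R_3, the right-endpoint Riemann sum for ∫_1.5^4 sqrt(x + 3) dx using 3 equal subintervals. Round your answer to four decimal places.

Δx = (4 − 1.5)/3 = 5/6.
Right endpoints: 7/3, 19/6, 4.
f(7/3) ≈ 2.3094, f(19/6) ≈ 2.4833, f(4) ≈ 2.6458.
Sum = Δx · [f(7/3) + f(19/6) + f(4)].
Sum ≈ 6.1987.

6.1987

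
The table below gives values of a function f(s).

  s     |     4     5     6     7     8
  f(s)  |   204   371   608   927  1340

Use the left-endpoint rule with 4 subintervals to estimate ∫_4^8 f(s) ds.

2110

Δs = 1.
Sum = 1·[204 + 371 + 608 + 927] = 2110.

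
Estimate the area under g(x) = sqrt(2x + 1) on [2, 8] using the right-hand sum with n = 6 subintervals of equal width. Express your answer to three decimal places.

Δx = (8 − 2)/6 = 1.
Right endpoints: 3, 4, 5, 6, 7, 8.
g(3) ≈ 2.646, g(4) ≈ 3.000, g(5) ≈ 3.317, g(6) ≈ 3.606, g(7) ≈ 3.873, g(8) ≈ 4.123.
Sum = Δx · [g(3) + g(4) + g(5) + ...].
Sum ≈ 20.564.

20.564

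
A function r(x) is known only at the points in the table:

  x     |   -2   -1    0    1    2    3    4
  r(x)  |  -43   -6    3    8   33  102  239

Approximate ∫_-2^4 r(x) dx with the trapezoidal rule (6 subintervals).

238

Δx = 1.
T_6 = (1/2)·[(-43) + 2·(-6) + 2·3 + 2·8 + 2·33 + 2·102 + 239] = 238.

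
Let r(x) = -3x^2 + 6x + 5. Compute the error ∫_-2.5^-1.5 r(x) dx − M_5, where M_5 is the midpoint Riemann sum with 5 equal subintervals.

-0.01

Exact integral: ∫_-2.5^-1.5 r(x) dx = -19.25.
M_5 = -19.24.
Error = -19.25 − (-19.24) = -0.01.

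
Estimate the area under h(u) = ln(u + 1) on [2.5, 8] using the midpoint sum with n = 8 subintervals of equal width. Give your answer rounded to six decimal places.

Δu = (8 − 2.5)/8 = 0.6875.
Midpoints: 2.84375, 3.53125, 4.21875, 4.90625, 5.59375, 6.28125, 6.96875, 7.65625.
h(2.84375) ≈ 1.346448, h(3.53125) ≈ 1.510998, h(4.21875) ≈ 1.652258, h(4.90625) ≈ 1.776011, h(5.59375) ≈ 1.886122, h(6.28125) ≈ 1.985303, h(6.96875) ≈ 2.075528, h(7.65625) ≈ 2.158282.
Sum = Δu · [h(2.84375) + h(3.53125) + h(4.21875) + ...].
Sum ≈ 9.893778.

9.893778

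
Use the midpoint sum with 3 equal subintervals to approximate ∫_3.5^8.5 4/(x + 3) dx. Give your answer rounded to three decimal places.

Δx = (8.5 − 3.5)/3 = 5/3.
Midpoints: 13/3, 6, 23/3.
f(13/3) = 6/11, f(6) = 4/9, f(23/3) = 0.375.
Sum = Δx · [f(13/3) + f(6) + f(23/3)].
Sum ≈ 2.275.

2.275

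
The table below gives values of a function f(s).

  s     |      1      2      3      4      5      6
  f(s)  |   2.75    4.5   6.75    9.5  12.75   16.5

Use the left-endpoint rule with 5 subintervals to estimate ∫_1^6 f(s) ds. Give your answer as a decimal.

Δs = 1.
Sum = 1·[2.75 + 4.5 + 6.75 + 9.5 + 12.75] = 36.25.

36.25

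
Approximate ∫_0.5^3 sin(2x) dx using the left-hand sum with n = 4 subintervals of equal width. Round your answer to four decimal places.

0.1684

Δx = (3 − 0.5)/4 = 0.625.
Left endpoints: 0.5, 1.125, 1.75, 2.375.
f(0.5) ≈ 0.8415, f(1.125) ≈ 0.7781, f(1.75) ≈ -0.3508, f(2.375) ≈ -0.9993.
Sum = Δx · [f(0.5) + f(1.125) + f(1.75) + f(2.375)].
Sum ≈ 0.1684.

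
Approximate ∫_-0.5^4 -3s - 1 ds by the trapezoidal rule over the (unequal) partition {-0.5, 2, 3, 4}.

Subinterval widths: 2.5, 1, 1.
f(-0.5) = 0.5, f(2) = -7, f(3) = -10, f(4) = -13.
On each subinterval the trapezoid contributes (Δs_i/2)·[f(s_{i-1}) + f(s_i)].
Sum = -28.125.

-28.125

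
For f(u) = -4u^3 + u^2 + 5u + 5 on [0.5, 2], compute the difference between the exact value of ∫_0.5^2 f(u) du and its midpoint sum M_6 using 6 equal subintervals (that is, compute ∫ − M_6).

Exact integral: ∫_0.5^2 f(u) du = 3.5625.
M_6 = 3.671875.
Error = 3.5625 − 3.671875 = -0.109375.

-0.109375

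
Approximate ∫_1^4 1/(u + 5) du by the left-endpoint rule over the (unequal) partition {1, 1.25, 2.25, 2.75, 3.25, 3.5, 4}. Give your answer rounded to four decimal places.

Subinterval widths: 0.25, 1, 0.5, 0.5, 0.25, 0.5.
Left endpoints: 1, 1.25, 2.25, 2.75, 3.25, 3.5.
f(1) = 1/6, f(1.25) = 0.16, f(2.25) = 4/29, f(2.75) = 4/31, f(3.25) = 4/33, f(3.5) = 2/17.
Sum = Σ Δu_i · f(u_i).
Sum ≈ 0.4243.

0.4243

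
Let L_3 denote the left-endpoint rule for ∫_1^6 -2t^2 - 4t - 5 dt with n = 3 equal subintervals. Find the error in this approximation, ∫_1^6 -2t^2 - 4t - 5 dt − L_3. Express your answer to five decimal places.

-70.37037

Exact integral: ∫_1^6 f(t) dt ≈ -238.3333333.
L_3 ≈ -167.9629630.
Error ≈ -238.3333333 − (-167.9629630) ≈ -70.37037.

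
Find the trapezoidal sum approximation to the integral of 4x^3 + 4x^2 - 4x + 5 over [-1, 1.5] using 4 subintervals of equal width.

Δx = (1.5 − (-1))/4 = 0.625.
f(-1) = 9, f(-0.375) = 6.8515625, f(0.25) = 4.3125, f(0.875) = 7.2421875, f(1.5) = 21.5.
T_4 = (Δx/2)·[f(x_0) + 2f(x_1) + 2f(x_2) + 2f(x_3) + f(x_4)].
Sum = 21.03515625.

21.03515625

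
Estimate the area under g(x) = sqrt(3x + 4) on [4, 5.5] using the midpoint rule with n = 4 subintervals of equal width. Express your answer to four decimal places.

6.4042

Δx = (5.5 − 4)/4 = 0.375.
Midpoints: 4.1875, 4.5625, 4.9375, 5.3125.
g(4.1875) ≈ 4.0697, g(4.5625) ≈ 4.2057, g(4.9375) ≈ 4.3373, g(5.3125) ≈ 4.4651.
Sum = Δx · [g(4.1875) + g(4.5625) + g(4.9375) + g(5.3125)].
Sum ≈ 6.4042.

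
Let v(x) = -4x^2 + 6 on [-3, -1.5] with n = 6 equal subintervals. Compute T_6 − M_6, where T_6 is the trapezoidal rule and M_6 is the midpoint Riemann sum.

T_6 = -22.5625.
M_6 = -22.46875.
T_6 − M_6 = -0.09375.

-0.09375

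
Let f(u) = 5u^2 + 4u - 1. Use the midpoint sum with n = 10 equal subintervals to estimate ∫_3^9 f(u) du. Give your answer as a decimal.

Δu = (9 − 3)/10 = 0.6.
Midpoints: 3.3, 3.9, 4.5, 5.1, 5.7, 6.3, 6.9, 7.5, 8.1, 8.7.
f(3.3) = 66.65, f(3.9) = 90.65, f(4.5) = 118.25, f(5.1) = 149.45, f(5.7) = 184.25, f(6.3) = 222.65, f(6.9) = 264.65, f(7.5) = 310.25, f(8.1) = 359.45, f(8.7) = 412.25.
Sum = Δu · [f(3.3) + f(3.9) + f(4.5) + ...].
Sum = 1307.1.

1307.1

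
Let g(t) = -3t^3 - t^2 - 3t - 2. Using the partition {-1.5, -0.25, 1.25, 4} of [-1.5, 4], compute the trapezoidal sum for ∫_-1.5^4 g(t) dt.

Subinterval widths: 1.25, 1.5, 2.75.
g(-1.5) = 10.375, g(-0.25) = -1.265625, g(1.25) = -13.171875, g(4) = -222.
On each subinterval the trapezoid contributes (Δt_i/2)·[g(t_{i-1}) + g(t_i)].
Sum = -328.49609375.

-328.49609375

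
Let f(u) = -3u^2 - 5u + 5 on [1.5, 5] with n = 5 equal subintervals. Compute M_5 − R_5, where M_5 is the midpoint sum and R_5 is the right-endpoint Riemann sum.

31.29875

M_5 = -160.57125.
R_5 = -191.87.
M_5 − R_5 = 31.29875.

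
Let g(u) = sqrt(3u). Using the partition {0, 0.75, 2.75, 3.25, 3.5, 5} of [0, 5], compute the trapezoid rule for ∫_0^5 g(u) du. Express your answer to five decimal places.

12.56385

Subinterval widths: 0.75, 2, 0.5, 0.25, 1.5.
g(0) ≈ 0.00000, g(0.75) ≈ 1.50000, g(2.75) ≈ 2.87228, g(3.25) ≈ 3.12250, g(3.5) ≈ 3.24037, g(5) ≈ 3.87298.
On each subinterval the trapezoid contributes (Δu_i/2)·[g(u_{i-1}) + g(u_i)].
Sum ≈ 12.56385.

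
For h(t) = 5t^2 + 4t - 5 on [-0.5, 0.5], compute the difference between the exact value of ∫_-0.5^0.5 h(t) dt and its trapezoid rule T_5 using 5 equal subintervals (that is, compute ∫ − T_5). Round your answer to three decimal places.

Exact integral: ∫_-0.5^0.5 h(t) dt ≈ -4.58333.
T_5 = -4.55.
Error ≈ -4.58333 − (-4.55) ≈ -0.033.

-0.033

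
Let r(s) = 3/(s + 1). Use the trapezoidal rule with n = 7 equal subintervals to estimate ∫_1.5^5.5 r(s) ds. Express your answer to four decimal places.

2.8776

Δs = (5.5 − 1.5)/7 = 4/7.
r(1.5) = 1.2, r(29/14) = 42/43, r(37/14) = 14/17, r(45/14) = 42/59, r(53/14) = 42/67, r(61/14) = 0.56, r(69/14) = 42/83, r(5.5) = 6/13.
T_7 = (Δs/2)·[r(s_0) + 2r(s_1) + ... + 2r(s_{6}) + r(s_7)].
Sum ≈ 2.8776.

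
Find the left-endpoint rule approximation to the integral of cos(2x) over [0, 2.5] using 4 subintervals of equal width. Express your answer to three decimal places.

Δx = (2.5 − 0)/4 = 0.625.
Left endpoints: 0, 0.625, 1.25, 1.875.
f(0) ≈ 1.000, f(0.625) ≈ 0.315, f(1.25) ≈ -0.801, f(1.875) ≈ -0.821.
Sum = Δx · [f(0) + f(0.625) + f(1.25) + f(1.875)].
Sum ≈ -0.191.

-0.191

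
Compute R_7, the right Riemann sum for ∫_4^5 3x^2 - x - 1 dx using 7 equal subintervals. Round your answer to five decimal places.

57.36735

Δx = (5 − 4)/7 = 1/7.
Right endpoints: 29/7, 30/7, 31/7, 32/7, 33/7, 34/7, 5.
f(29/7) = 2271/49, f(30/7) = 2441/49, f(31/7) = 2617/49, f(32/7) = 2799/49, f(33/7) = 2987/49, f(34/7) = 3181/49, f(5) = 69.
Sum = Δx · [f(29/7) + f(30/7) + f(31/7) + ...].
Sum ≈ 57.36735.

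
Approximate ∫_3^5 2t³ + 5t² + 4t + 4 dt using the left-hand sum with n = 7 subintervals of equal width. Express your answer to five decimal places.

435.55102

Δt = (5 − 3)/7 = 2/7.
Left endpoints: 3, 23/7, 25/7, 27/7, 29/7, 31/7, 33/7.
f(3) = 115, f(23/7) = 48729/343, f(25/7) = 59397/343, f(27/7) = 71545/343, f(29/7) = 85269/343, f(31/7) = 100665/343, f(33/7) = 117829/343.
Sum = Δt · [f(3) + f(23/7) + f(25/7) + ...].
Sum ≈ 435.55102.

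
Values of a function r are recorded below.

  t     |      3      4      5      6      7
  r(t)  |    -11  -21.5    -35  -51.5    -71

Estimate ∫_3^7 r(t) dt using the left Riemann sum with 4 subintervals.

-119

Δt = 1.
Sum = 1·[(-11) + (-21.5) + (-35) + (-51.5)] = -119.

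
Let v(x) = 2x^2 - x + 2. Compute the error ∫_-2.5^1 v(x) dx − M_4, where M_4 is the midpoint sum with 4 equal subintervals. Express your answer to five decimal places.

0.44661

Exact integral: ∫_-2.5^1 v(x) dx ≈ 20.7083333.
M_4 = 20.26171875.
Error ≈ 20.7083333 − 20.26171875 ≈ 0.44661.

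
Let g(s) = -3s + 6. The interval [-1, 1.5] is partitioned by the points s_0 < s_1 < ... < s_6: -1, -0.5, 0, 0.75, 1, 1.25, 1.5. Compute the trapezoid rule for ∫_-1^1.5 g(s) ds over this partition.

Subinterval widths: 0.5, 0.5, 0.75, 0.25, 0.25, 0.25.
g(-1) = 9, g(-0.5) = 7.5, g(0) = 6, g(0.75) = 3.75, g(1) = 3, g(1.25) = 2.25, g(1.5) = 1.5.
On each subinterval the trapezoid contributes (Δs_i/2)·[g(s_{i-1}) + g(s_i)].
Sum = 13.125.

13.125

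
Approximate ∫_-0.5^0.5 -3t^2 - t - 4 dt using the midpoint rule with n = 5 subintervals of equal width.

-4.24

Δt = (0.5 − (-0.5))/5 = 0.2.
Midpoints: -0.4, -0.2, 0, 0.2, 0.4.
f(-0.4) = -4.08, f(-0.2) = -3.92, f(0) = -4, f(0.2) = -4.32, f(0.4) = -4.88.
Sum = Δt · [f(-0.4) + f(-0.2) + f(0) + f(0.2) + f(0.4)].
Sum = -4.24.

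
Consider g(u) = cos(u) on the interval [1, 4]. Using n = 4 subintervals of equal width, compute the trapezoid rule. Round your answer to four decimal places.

-1.5226

Δu = (4 − 1)/4 = 0.75.
g(1) ≈ 0.5403, g(1.75) ≈ -0.1782, g(2.5) ≈ -0.8011, g(3.25) ≈ -0.9941, g(4) ≈ -0.6536.
T_4 = (Δu/2)·[g(u_0) + 2g(u_1) + 2g(u_2) + 2g(u_3) + g(u_4)].
Sum ≈ -1.5226.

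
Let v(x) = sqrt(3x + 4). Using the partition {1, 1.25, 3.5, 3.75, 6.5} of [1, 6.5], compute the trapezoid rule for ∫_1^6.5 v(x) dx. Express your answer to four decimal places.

Subinterval widths: 0.25, 2.25, 0.25, 2.75.
v(1) ≈ 2.6458, v(1.25) ≈ 2.7839, v(3.5) ≈ 3.8079, v(3.75) ≈ 3.9051, v(6.5) ≈ 4.8477.
On each subinterval the trapezoid contributes (Δx_i/2)·[v(x_{i-1}) + v(x_i)].
Sum ≈ 21.0937.

21.0937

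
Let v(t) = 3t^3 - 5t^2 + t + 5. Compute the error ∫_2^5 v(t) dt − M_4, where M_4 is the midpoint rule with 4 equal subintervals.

Exact integral: ∫_2^5 v(t) dt = 287.25.
M_4 = 283.5234375.
Error = 287.25 − 283.5234375 = 3.7265625.

3.7265625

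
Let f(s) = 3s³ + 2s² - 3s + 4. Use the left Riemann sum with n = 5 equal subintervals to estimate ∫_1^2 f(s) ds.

13.12

Δs = (2 − 1)/5 = 0.2.
Left endpoints: 1, 1.2, 1.4, 1.6, 1.8.
f(1) = 6, f(1.2) = 8.464, f(1.4) = 11.952, f(1.6) = 16.608, f(1.8) = 22.576.
Sum = Δs · [f(1) + f(1.2) + f(1.4) + f(1.6) + f(1.8)].
Sum = 13.12.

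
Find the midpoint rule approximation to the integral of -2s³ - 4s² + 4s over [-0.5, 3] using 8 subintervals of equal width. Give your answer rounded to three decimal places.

-58.493

Δs = (3 − (-0.5))/8 = 0.4375.
Midpoints: -0.28125, 0.15625, 0.59375, 1.03125, 1.46875, 1.90625, 2.34375, 2.78125.
f(-0.28125) = -22887/16384, f(0.15625) = 8515/16384, f(0.59375) = 8949/16384, f(1.03125) = -38049/16384, f(1.46875) = -148943/16384, f(1.90625) = -340197/16384, f(2.34375) = -628275/16384, f(2.78125) = -1029641/16384.
Sum = Δs · [f(-0.28125) + f(0.15625) + f(0.59375) + ...].
Sum ≈ -58.493.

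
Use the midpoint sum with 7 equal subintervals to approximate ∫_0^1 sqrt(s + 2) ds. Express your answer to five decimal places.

Δs = (1 − 0)/7 = 1/7.
Midpoints: 1/14, 3/14, 5/14, 0.5, 9/14, 11/14, 13/14.
f(1/14) ≈ 1.43925, f(3/14) ≈ 1.48805, f(5/14) ≈ 1.53530, f(0.5) ≈ 1.58114, f(9/14) ≈ 1.62569, f(11/14) ≈ 1.66905, f(13/14) ≈ 1.71131.
Sum = Δs · [f(1/14) + f(3/14) + f(5/14) + ...].
Sum ≈ 1.57854.

1.57854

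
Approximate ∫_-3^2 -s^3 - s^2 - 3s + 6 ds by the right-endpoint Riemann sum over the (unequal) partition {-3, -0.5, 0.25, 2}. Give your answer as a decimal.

Subinterval widths: 2.5, 0.75, 1.75.
Right endpoints: -0.5, 0.25, 2.
f(-0.5) = 7.375, f(0.25) = 5.171875, f(2) = -12.
Sum = Σ Δs_i · f(s_i).
Sum = 1.31640625.

1.31640625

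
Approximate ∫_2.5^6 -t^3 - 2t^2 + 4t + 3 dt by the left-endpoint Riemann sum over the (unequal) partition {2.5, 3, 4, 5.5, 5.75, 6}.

Subinterval widths: 0.5, 1, 1.5, 0.25, 0.25.
Left endpoints: 2.5, 3, 4, 5.5, 5.75.
f(2.5) = -15.125, f(3) = -30, f(4) = -77, f(5.5) = -201.875, f(5.75) = -230.234375.
Sum = Σ Δt_i · f(t_i).
Sum = -261.08984375.

-261.08984375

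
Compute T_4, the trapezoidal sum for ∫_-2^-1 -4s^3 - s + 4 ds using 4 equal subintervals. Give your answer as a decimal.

20.6875

Δs = (-1 − (-2))/4 = 0.25.
f(-2) = 38, f(-1.75) = 27.1875, f(-1.5) = 19, f(-1.25) = 13.0625, f(-1) = 9.
T_4 = (Δs/2)·[f(s_0) + 2f(s_1) + 2f(s_2) + 2f(s_3) + f(s_4)].
Sum = 20.6875.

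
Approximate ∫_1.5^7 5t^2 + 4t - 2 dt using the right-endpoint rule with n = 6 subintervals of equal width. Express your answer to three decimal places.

Δt = (7 − 1.5)/6 = 11/12.
Right endpoints: 29/12, 10/3, 4.25, 31/6, 73/12, 7.
f(29/12) = 5309/144, f(10/3) = 602/9, f(4.25) = 105.3125, f(31/6) = 5477/36, f(73/12) = 29861/144, f(7) = 271.
Sum = Δt · [f(29/12) + f(10/3) + f(4.25) + ...].
Sum ≈ 769.612.

769.612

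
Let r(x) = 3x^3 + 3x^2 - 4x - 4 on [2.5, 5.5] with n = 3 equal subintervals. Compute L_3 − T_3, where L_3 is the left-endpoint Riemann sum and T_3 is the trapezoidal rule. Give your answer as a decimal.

-256.125

L_3 = 511.125.
T_3 = 767.25.
L_3 − T_3 = -256.125.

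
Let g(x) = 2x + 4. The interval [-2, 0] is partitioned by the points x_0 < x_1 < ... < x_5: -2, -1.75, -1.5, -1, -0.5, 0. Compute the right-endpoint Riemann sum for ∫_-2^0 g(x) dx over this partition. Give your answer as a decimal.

4.875

Subinterval widths: 0.25, 0.25, 0.5, 0.5, 0.5.
Right endpoints: -1.75, -1.5, -1, -0.5, 0.
g(-1.75) = 0.5, g(-1.5) = 1, g(-1) = 2, g(-0.5) = 3, g(0) = 4.
Sum = Σ Δx_i · g(x_i).
Sum = 4.875.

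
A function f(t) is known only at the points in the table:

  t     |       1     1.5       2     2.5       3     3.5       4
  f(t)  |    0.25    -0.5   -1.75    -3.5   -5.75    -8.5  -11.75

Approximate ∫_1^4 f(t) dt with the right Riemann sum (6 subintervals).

-15.875

Δt = 0.5.
Sum = 0.5·[(-0.5) + (-1.75) + (-3.5) + (-5.75) + (-8.5) + (-11.75)] = -15.875.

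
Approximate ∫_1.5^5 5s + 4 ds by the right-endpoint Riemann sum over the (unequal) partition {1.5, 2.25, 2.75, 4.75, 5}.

83.0625

Subinterval widths: 0.75, 0.5, 2, 0.25.
Right endpoints: 2.25, 2.75, 4.75, 5.
f(2.25) = 15.25, f(2.75) = 17.75, f(4.75) = 27.75, f(5) = 29.
Sum = Σ Δs_i · f(s_i).
Sum = 83.0625.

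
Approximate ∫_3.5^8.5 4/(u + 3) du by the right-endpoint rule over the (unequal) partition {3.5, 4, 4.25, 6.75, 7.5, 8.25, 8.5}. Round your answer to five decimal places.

2.08862

Subinterval widths: 0.5, 0.25, 2.5, 0.75, 0.75, 0.25.
Right endpoints: 4, 4.25, 6.75, 7.5, 8.25, 8.5.
f(4) = 4/7, f(4.25) = 16/29, f(6.75) = 16/39, f(7.5) = 8/21, f(8.25) = 16/45, f(8.5) = 8/23.
Sum = Σ Δu_i · f(u_i).
Sum ≈ 2.08862.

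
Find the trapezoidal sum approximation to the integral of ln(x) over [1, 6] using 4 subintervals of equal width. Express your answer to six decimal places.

Δx = (6 − 1)/4 = 1.25.
f(1) ≈ 0.000000, f(2.25) ≈ 0.810930, f(3.5) ≈ 1.252763, f(4.75) ≈ 1.558145, f(6) ≈ 1.791759.
T_4 = (Δx/2)·[f(x_0) + 2f(x_1) + 2f(x_2) + 2f(x_3) + f(x_4)].
Sum ≈ 5.647147.

5.647147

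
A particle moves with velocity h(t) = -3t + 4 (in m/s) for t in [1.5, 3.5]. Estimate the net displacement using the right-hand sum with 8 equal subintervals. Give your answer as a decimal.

Δt = (3.5 − 1.5)/8 = 0.25.
Right endpoints: 1.75, 2, 2.25, 2.5, 2.75, 3, 3.25, 3.5.
h(1.75) = -1.25, h(2) = -2, h(2.25) = -2.75, h(2.5) = -3.5, h(2.75) = -4.25, h(3) = -5, h(3.25) = -5.75, h(3.5) = -6.5.
Sum = Δt · [h(1.75) + h(2) + h(2.25) + ...].
Sum = -7.75.

-7.75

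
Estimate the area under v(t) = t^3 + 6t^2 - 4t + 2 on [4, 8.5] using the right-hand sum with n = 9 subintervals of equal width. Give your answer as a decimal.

Δt = (8.5 − 4)/9 = 0.5.
Right endpoints: 4.5, 5, 5.5, 6, 6.5, 7, 7.5, 8, 8.5.
v(4.5) = 196.625, v(5) = 257, v(5.5) = 327.875, v(6) = 410, v(6.5) = 504.125, v(7) = 611, v(7.5) = 731.375, v(8) = 866, v(8.5) = 1015.625.
Sum = Δt · [v(4.5) + v(5) + v(5.5) + ...].
Sum = 2459.8125.

2459.8125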